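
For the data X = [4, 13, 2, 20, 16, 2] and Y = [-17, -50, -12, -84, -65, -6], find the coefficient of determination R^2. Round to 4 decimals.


Fit the OLS line: b0 = -0.3512, b1 = -4.0683.
SSres = 34.5659.
SStot = 5124.0000.
R^2 = 1 - 34.5659/5124.0000 = 0.9933.

0.9933


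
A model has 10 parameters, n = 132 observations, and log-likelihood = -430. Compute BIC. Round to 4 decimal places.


Compute k*ln(n) = 10*ln(132) = 10*4.882802 = 48.828020.
Then -2*loglik = 860.
BIC = 48.828020 + 860 = 908.828020, which rounds to 908.8280.

908.8280


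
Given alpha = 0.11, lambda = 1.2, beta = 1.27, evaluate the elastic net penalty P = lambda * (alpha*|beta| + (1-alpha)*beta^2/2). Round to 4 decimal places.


alpha * |beta| = 0.11 * 1.27 = 0.1397.
(1-alpha) * beta^2/2 = 0.89 * 1.6129/2 = 0.7177.
Total = 1.2 * (0.1397 + 0.7177) = 1.0289.

1.0289


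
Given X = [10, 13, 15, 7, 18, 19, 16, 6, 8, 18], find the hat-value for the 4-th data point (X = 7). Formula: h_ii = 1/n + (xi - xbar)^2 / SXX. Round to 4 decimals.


n = 10, xbar = 13.0000.
SXX = sum((xi - xbar)^2) = 218.0000.
h = 1/10 + (7 - 13.0000)^2 / 218.0000 = 0.2651.

0.2651


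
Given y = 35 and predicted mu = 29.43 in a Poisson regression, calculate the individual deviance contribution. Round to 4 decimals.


First: ln(35/29.43) = 0.173333.
Then: 35 * 0.173333 = 6.066655.
y - mu = 35 - 29.43 = 5.57.
D = 2(6.066655 - 5.57) = 0.993310, which rounds to 0.9933.

0.9933


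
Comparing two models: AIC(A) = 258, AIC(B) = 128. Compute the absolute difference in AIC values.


Compute |258 - 128| = 130.
Model B has the smaller AIC.

130


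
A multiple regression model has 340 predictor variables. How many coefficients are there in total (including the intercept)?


Including the intercept, the model has 340 predictor coefficients + 1 intercept.
Total = 341.

341


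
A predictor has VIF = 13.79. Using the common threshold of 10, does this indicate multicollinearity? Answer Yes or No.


Compare VIF = 13.79 to the threshold of 10.
13.79 >= 10, so the answer is Yes.

Yes


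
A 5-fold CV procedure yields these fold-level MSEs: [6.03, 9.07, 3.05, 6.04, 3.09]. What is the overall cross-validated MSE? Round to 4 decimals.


Add all fold MSEs: 27.2800.
Divide by k = 5: 27.2800/5 = 5.4560.

5.4560


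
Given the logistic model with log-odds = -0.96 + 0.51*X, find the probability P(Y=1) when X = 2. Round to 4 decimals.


Compute z = -0.96 + (0.51)(2) = 0.0600.
exp(-z) = 0.9418.
P = 1/(1 + 0.9418) = 0.5150.

0.5150


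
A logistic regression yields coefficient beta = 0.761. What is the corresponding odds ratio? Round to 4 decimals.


exp(0.761) = 2.1404.
So the odds ratio is 2.1404.

2.1404


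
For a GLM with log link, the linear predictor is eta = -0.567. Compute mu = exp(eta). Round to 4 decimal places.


mu = exp(eta) = exp(-0.567).
= 0.5672.

0.5672


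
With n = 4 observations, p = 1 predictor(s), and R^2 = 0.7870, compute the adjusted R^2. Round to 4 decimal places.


Using the formula:
(1 - 0.7870) = 0.2130.
Multiply by 3/2: 0.2130 * 3 = 0.6390, then 0.6390 / 2 = 0.3195.
Adj R^2 = 1 - 0.3195 = 0.6805.

0.6805


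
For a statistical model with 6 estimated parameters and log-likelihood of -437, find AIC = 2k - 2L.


AIC = 2*6 - 2*(-437).
= 12 + 874 = 886.

886


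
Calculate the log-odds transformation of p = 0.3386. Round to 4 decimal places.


The odds are p/(1-p) = 0.3386 / 0.6614 = 0.5119.
logit(p) = ln(0.5119) = -0.6695.

-0.6695


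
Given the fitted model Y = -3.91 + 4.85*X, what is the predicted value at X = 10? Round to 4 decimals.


Predicted value:
Y = -3.91 + (4.85)(10) = -3.91 + 48.5000 = 44.5900.

44.5900


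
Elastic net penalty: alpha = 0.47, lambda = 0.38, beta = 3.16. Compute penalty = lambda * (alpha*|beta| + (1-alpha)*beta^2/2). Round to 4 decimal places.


Compute:
L1 = 0.47 * 3.16 = 1.4852.
L2 = 0.53 * 3.16^2 / 2 = 2.6462.
Penalty = 0.38 * (1.4852 + 2.6462) = 1.5699.

1.5699


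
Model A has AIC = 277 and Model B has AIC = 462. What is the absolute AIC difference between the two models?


Compute |277 - 462| = 185.
Model A has the smaller AIC.

185


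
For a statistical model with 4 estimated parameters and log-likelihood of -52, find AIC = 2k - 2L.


AIC = 2*4 - 2*(-52).
= 8 + 104 = 112.

112


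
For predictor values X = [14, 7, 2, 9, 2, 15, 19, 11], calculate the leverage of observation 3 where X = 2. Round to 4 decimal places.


n = 8, xbar = 9.8750.
SXX = sum((xi - xbar)^2) = 260.8750.
h = 1/8 + (2 - 9.8750)^2 / 260.8750 = 0.3627.

0.3627


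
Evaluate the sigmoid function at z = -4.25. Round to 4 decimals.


exp(4.2500) = 70.1054.
1 + exp(-z) = 71.1054.
sigmoid = 1/71.1054 = 0.0141.

0.0141


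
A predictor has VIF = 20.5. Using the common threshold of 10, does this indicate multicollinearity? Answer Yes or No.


The threshold is 10.
VIF = 20.5 is >= 10.
Multicollinearity indication: Yes.

Yes


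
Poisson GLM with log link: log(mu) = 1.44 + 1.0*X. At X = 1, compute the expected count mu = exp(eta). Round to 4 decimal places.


Linear predictor: eta = 1.44 + (1.0)(1) = 2.4400.
Expected count: mu = exp(2.4400) = 11.4730.

11.4730


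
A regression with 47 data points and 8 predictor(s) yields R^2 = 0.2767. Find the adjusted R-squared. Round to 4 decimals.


Using the formula:
(1 - 0.2767) = 0.7233.
Multiply by 46/38: 0.7233 * 46 = 33.2718, then 33.2718 / 38 = 0.8756.
Adj R^2 = 1 - 0.8756 = 0.1244.

0.1244


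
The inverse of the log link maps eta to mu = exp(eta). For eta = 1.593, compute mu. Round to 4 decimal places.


mu = exp(eta) = exp(1.593).
= 4.9185.

4.9185


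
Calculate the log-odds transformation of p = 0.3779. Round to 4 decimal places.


The odds are p/(1-p) = 0.3779 / 0.6221 = 0.6075.
logit(p) = ln(0.6075) = -0.4985.

-0.4985


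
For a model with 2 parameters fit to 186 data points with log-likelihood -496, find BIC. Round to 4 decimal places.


ln(186) = 5.225747.
k * ln(n) = 2 * 5.225747 = 10.451494.
-2L = 992.
BIC = 10.451494 + 992 = 1002.451494, which rounds to 1002.4515.

1002.4515


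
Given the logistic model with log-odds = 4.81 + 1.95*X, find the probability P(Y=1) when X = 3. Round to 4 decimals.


z = 4.81 + 1.95 * 3 = 10.6600.
Sigmoid: P = 1 / (1 + exp(-10.6600)) = 1.0000.

1.0000


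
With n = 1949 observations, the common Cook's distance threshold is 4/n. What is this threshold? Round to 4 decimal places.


Using the rule of thumb:
Threshold = 4 / 1949 = 0.0021.

0.0021


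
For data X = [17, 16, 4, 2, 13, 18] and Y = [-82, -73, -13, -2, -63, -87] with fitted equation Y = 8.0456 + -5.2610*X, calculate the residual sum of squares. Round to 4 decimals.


Predicted values from Y = 8.0456 + -5.2610*X.
Residuals: [-0.6086, 3.1304, -0.0016, 0.4764, -2.6526, -0.3476].
SSres = 17.5539.

17.5539


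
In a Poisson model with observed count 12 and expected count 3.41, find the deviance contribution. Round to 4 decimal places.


First: ln(12/3.41) = 1.258194.
Then: 12 * 1.258194 = 15.098328.
y - mu = 12 - 3.41 = 8.59.
D = 2(15.098328 - 8.59) = 13.016656, which rounds to 13.0167.

13.0167


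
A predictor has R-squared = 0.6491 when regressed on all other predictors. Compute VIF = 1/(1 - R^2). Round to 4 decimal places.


Using VIF = 1/(1 - R^2_j):
1 - 0.6491 = 0.3509.
VIF = 2.8498.

2.8498


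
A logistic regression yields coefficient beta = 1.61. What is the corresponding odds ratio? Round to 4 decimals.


The odds ratio is computed as:
OR = e^(1.61) = 5.0028.

5.0028


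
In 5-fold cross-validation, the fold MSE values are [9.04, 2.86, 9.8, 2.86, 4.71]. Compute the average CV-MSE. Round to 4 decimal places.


Total MSE across folds = 29.2700.
CV-MSE = 29.2700/5 = 5.8540.

5.8540


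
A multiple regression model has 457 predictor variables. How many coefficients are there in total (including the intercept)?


Total coefficients = number of predictors + 1 (for the intercept).
= 457 + 1 = 458.

458


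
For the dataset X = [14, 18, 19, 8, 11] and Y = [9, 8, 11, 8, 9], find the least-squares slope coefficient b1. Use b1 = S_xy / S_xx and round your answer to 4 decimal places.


First compute the means: xbar = 14.0000, ybar = 9.0000.
Then S_xx = sum((xi - xbar)^2) = 86.0000.
S_xy = sum((xi - xbar)(yi - ybar)) = 12.0000.
b1 = S_xy / S_xx = 12.0000 / 86.0000 = 0.1395.

0.1395


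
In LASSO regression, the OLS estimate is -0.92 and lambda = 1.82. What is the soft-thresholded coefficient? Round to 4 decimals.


Absolute value: |-0.92| = 0.92.
Compare to lambda = 1.82.
Since |beta| <= lambda, the coefficient is set to 0.

0.0000


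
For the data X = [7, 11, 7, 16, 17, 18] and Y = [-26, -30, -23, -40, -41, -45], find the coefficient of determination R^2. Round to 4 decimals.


Fit the OLS line: b0 = -11.5957, b1 = -1.7819.
SSres = 8.8723.
SStot = 406.8333.
R^2 = 1 - 8.8723/406.8333 = 0.9782.

0.9782


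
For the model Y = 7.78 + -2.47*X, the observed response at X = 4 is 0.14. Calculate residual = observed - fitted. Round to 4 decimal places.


Predicted = 7.78 + -2.47 * 4 = -2.1000.
Residual = 0.14 - -2.1000 = 2.2400.

2.2400


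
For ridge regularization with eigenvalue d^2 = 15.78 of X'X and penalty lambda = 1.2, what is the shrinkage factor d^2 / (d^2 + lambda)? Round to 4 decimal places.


Compute the denominator: 15.78 + 1.2 = 16.9800.
Shrinkage factor = 15.78 / 16.9800 = 0.9293.

0.9293


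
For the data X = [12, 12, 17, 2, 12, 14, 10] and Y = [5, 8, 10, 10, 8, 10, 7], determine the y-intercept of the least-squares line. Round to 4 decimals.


First find the slope: b1 = -0.0199.
Means: xbar = 11.2857, ybar = 8.2857.
b0 = ybar - b1 * xbar = 8.2857 - -0.0199 * 11.2857 = 8.5099.

8.5099


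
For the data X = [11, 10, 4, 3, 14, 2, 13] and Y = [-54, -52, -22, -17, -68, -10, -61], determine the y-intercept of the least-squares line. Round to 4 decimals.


First find the slope: b1 = -4.6761.
Means: xbar = 8.1429, ybar = -40.5714.
b0 = ybar - b1 * xbar = -40.5714 - -4.6761 * 8.1429 = -2.4943.

-2.4943


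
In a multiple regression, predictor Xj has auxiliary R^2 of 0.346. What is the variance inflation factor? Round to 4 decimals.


VIF = 1 / (1 - 0.346).
= 1 / 0.654 = 1.5291.

1.5291


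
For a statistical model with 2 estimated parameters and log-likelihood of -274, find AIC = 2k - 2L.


AIC = 2k - 2*loglik = 2(2) - 2(-274).
= 4 + 548 = 552.

552


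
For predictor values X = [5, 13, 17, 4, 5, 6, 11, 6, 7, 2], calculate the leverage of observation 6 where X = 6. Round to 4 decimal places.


n = 10, xbar = 7.6000.
SXX = sum((xi - xbar)^2) = 192.4000.
h = 1/10 + (6 - 7.6000)^2 / 192.4000 = 0.1133.

0.1133


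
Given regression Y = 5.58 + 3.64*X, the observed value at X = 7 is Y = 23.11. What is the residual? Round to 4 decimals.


Fitted value at X = 7 is yhat = 5.58 + 3.64*7 = 31.0600.
Residual = 23.11 - 31.0600 = -7.9500.

-7.9500


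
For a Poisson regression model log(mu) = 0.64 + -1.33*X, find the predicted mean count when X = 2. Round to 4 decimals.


Compute eta = 0.64 + -1.33 * 2 = -2.0200.
Apply inverse link: mu = e^-2.0200 = 0.1327.

0.1327


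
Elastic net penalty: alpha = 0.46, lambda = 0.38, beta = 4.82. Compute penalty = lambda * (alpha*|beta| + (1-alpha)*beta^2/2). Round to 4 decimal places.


alpha * |beta| = 0.46 * 4.82 = 2.2172.
(1-alpha) * beta^2/2 = 0.54 * 23.2324/2 = 6.2727.
Total = 0.38 * (2.2172 + 6.2727) = 3.2262.

3.2262


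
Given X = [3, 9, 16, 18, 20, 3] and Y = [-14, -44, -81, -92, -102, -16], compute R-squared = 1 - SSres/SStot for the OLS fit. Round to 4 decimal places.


Fit the OLS line: b0 = 0.8237, b1 = -5.1296.
SSres = 4.5382.
SStot = 7516.8333.
R^2 = 1 - 4.5382/7516.8333 = 0.9994.

0.9994


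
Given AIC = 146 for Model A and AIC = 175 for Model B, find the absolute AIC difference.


Compute |146 - 175| = 29.
Model A has the smaller AIC.

29


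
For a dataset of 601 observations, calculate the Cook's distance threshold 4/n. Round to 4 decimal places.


The threshold is 4/n.
4/601 = 0.0067.

0.0067


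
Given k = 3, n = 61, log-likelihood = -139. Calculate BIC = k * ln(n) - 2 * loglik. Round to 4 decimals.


Compute k*ln(n) = 3*ln(61) = 3*4.110874 = 12.332622.
Then -2*loglik = 278.
BIC = 12.332622 + 278 = 290.332622, which rounds to 290.3326.

290.3326


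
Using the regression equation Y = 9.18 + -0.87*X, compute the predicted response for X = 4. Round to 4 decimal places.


Predicted value:
Y = 9.18 + (-0.87)(4) = 9.18 + -3.4800 = 5.7000.

5.7000


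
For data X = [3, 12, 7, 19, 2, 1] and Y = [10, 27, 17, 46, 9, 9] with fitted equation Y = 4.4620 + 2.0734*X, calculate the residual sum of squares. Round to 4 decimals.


Compute predicted values, then residuals = yi - yhat_i.
Residuals: [-0.6822, -2.3428, -1.9758, 2.1434, 0.3912, 2.4646].
SSres = sum(residual^2) = 20.6793.

20.6793


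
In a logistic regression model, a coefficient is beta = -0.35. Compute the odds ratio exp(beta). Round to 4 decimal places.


The odds ratio is computed as:
OR = e^(-0.35) = 0.7047.

0.7047


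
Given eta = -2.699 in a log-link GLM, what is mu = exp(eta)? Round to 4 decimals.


The inverse log link gives:
mu = exp(-2.699) = 0.0673.

0.0673


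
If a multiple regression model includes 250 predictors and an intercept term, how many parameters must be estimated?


Including the intercept, the model has 250 predictor coefficients + 1 intercept.
Total = 251.

251


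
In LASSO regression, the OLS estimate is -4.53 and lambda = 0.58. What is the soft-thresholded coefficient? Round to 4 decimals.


Absolute value: |-4.53| = 4.53.
Compare to lambda = 0.58.
Since |beta| > lambda, coefficient = sign(beta)*(|beta| - lambda) = -3.9500.

-3.9500


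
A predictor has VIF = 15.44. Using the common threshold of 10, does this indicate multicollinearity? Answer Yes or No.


The threshold is 10.
VIF = 15.44 is >= 10.
Multicollinearity indication: Yes.

Yes


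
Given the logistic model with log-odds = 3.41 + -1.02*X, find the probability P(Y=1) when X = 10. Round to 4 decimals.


Compute z = 3.41 + (-1.02)(10) = -6.7900.
exp(-z) = 888.9136.
P = 1/(1 + 888.9136) = 0.0011.

0.0011


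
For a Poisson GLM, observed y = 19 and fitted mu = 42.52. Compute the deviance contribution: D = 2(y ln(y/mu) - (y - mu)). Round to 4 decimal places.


First: ln(19/42.52) = -0.805536.
Then: 19 * -0.805536 = -15.305184.
y - mu = 19 - 42.52 = -23.52.
D = 2(-15.305184 - -23.52) = 16.429632, which rounds to 16.4296.

16.4296


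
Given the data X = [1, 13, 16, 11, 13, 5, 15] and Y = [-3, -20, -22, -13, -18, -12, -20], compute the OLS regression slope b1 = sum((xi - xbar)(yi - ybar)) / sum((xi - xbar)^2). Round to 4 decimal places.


First compute the means: xbar = 10.5714, ybar = -15.4286.
Then S_xx = sum((xi - xbar)^2) = 183.7143.
S_xy = sum((xi - xbar)(yi - ybar)) = -210.2857.
b1 = S_xy / S_xx = -210.2857 / 183.7143 = -1.1446.

-1.1446


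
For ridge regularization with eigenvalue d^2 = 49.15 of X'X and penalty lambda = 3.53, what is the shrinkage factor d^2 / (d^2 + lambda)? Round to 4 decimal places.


Denominator = d^2 + lambda = 49.15 + 3.53 = 52.6800.
Shrinkage = 49.15 / 52.6800 = 0.9330.

0.9330


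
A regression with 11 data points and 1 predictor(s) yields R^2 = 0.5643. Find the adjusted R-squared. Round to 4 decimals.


Using the formula:
(1 - 0.5643) = 0.4357.
Multiply by 10/9: 0.4357 * 10 = 4.3570, then 4.3570 / 9 = 0.4841.
Adj R^2 = 1 - 0.4841 = 0.5159.

0.5159


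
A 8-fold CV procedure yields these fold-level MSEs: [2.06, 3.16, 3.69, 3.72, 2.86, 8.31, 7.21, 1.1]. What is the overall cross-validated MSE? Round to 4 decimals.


Add all fold MSEs: 32.1100.
Divide by k = 8: 32.1100/8 = 4.0138.

4.0138


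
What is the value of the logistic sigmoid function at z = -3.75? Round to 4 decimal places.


Compute exp(3.7500) = 42.5211.
Sigmoid = 1 / (1 + 42.5211) = 1 / 43.5211 = 0.0230.

0.0230


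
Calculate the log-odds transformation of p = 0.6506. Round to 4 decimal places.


The odds are p/(1-p) = 0.6506 / 0.3494 = 1.8620.
logit(p) = ln(1.8620) = 0.6217.

0.6217


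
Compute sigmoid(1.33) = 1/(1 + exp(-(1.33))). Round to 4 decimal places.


exp(-1.3300) = 0.2645.
1 + exp(-z) = 1.2645.
sigmoid = 1/1.2645 = 0.7908.

0.7908


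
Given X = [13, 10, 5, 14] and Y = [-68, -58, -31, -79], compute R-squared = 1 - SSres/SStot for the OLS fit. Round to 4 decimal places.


After computing the OLS fit (b0=-6.0714, b1=-5.0408):
SSres = 20.9184, SStot = 1266.0000.
R^2 = 1 - 20.9184/1266.0000 = 0.9835.

0.9835


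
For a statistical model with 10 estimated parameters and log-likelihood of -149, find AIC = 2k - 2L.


AIC = 2k - 2*loglik = 2(10) - 2(-149).
= 20 + 298 = 318.

318


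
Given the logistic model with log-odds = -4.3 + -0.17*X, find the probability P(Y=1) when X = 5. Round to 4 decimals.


Linear predictor: z = -4.3 + -0.17 * 5 = -5.1500.
P = 1/(1 + exp(5.1500)) = 1/(1 + 172.4315) = 0.0058.

0.0058


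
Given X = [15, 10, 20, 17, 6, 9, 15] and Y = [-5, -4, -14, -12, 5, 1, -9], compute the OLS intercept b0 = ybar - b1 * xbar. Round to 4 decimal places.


The slope is b1 = -1.3317.
Sample means are xbar = 13.1429 and ybar = -5.4286.
Intercept: b0 = -5.4286 - (-1.3317)(13.1429) = 12.0739.

12.0739


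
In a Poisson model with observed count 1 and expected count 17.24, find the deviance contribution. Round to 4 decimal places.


First: ln(1/17.24) = -2.847232.
Then: 1 * -2.847232 = -2.847232.
y - mu = 1 - 17.24 = -16.24.
D = 2(-2.847232 - -16.24) = 26.785536, which rounds to 26.7855.

26.7855


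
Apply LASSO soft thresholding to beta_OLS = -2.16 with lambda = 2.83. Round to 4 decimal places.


Absolute value: |-2.16| = 2.16.
Compare to lambda = 2.83.
Since |beta| <= lambda, the coefficient is set to 0.

0.0000


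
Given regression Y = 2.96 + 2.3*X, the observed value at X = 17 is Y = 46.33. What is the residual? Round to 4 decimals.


Fitted value at X = 17 is yhat = 2.96 + 2.3*17 = 42.0600.
Residual = 46.33 - 42.0600 = 4.2700.

4.2700


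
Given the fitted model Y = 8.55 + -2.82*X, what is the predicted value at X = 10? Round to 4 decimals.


Substitute X = 10 into the equation:
Y = 8.55 + -2.82 * 10 = 8.55 + -28.2000 = -19.6500.

-19.6500


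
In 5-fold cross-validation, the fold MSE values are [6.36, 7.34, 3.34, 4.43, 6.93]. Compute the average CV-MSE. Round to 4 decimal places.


Sum of fold MSEs = 28.4000.
Average = 28.4000 / 5 = 5.6800.

5.6800


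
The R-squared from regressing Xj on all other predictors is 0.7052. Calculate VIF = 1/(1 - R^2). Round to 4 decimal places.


Denominator: 1 - 0.7052 = 0.2948.
VIF = 1 / 0.2948 = 3.3921.

3.3921


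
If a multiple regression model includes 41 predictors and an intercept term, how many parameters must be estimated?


Each predictor gets one coefficient, plus one intercept.
Total parameters = 41 + 1 = 42.

42


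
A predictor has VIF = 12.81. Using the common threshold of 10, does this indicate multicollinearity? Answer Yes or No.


The threshold is 10.
VIF = 12.81 is >= 10.
Multicollinearity indication: Yes.

Yes


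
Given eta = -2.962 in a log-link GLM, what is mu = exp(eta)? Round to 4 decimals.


The inverse log link gives:
mu = exp(-2.962) = 0.0517.

0.0517


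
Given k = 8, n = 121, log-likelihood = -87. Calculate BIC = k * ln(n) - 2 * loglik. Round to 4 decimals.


k * ln(n) = 8 * ln(121) = 8 * 4.795791 = 38.366328.
-2 * loglik = -2 * (-87) = 174.
BIC = 38.366328 + 174 = 212.366328, which rounds to 212.3663.

212.3663


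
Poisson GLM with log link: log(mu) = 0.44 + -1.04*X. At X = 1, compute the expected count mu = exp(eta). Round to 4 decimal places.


Compute eta = 0.44 + -1.04 * 1 = -0.6000.
Apply inverse link: mu = e^-0.6000 = 0.5488.

0.5488


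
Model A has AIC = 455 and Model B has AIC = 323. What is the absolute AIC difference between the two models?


Absolute difference = |455 - 323| = 132.
The model with lower AIC (B) is preferred.

132


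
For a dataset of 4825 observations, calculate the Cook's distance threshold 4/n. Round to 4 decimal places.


The threshold is 4/n.
4/4825 = 0.0008.

0.0008


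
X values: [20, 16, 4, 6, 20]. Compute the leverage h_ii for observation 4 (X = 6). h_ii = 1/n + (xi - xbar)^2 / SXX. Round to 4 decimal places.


Compute xbar = 13.2000 with n = 5 observations.
SXX = 236.8000.
Leverage = 1/5 + (6 - 13.2000)^2/236.8000 = 0.4189.

0.4189


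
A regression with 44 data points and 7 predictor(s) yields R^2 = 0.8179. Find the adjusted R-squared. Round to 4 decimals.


Using the formula:
(1 - 0.8179) = 0.1821.
Multiply by 43/36: 0.1821 * 43 = 7.8303, then 7.8303 / 36 = 0.2175.
Adj R^2 = 1 - 0.2175 = 0.7825.

0.7825


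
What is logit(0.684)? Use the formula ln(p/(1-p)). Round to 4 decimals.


1 - p = 0.316.
p/(1-p) = 2.1646.
logit = ln(2.1646) = 0.7722.

0.7722


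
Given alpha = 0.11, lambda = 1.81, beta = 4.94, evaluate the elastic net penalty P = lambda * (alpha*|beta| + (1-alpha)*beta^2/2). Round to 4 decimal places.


alpha * |beta| = 0.11 * 4.94 = 0.5434.
(1-alpha) * beta^2/2 = 0.89 * 24.4036/2 = 10.8596.
Total = 1.81 * (0.5434 + 10.8596) = 20.6394.

20.6394


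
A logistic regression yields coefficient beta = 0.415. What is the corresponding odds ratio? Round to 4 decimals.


exp(0.415) = 1.5144.
So the odds ratio is 1.5144.

1.5144


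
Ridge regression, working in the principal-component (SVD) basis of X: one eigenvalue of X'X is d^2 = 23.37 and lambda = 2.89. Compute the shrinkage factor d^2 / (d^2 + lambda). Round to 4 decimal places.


Denominator = d^2 + lambda = 23.37 + 2.89 = 26.2600.
Shrinkage = 23.37 / 26.2600 = 0.8899.

0.8899


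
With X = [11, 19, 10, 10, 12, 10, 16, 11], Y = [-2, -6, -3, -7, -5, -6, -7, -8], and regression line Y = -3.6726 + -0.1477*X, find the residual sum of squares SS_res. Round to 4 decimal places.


Predicted values from Y = -3.6726 + -0.1477*X.
Residuals: [3.2973, 0.4789, 2.1496, -1.8504, 0.4450, -0.8504, -0.9642, -2.7027].
SSres = 28.3018.

28.3018


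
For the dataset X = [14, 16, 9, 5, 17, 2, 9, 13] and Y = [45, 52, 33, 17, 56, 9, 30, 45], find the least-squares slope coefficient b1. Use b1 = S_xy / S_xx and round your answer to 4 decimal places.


First compute the means: xbar = 10.6250, ybar = 35.8750.
Then S_xx = sum((xi - xbar)^2) = 197.8750.
S_xy = sum((xi - xbar)(yi - ybar)) = 619.6250.
b1 = S_xy / S_xx = 619.6250 / 197.8750 = 3.1314.

3.1314


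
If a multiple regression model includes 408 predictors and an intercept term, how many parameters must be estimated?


Including the intercept, the model has 408 predictor coefficients + 1 intercept.
Total = 409.

409


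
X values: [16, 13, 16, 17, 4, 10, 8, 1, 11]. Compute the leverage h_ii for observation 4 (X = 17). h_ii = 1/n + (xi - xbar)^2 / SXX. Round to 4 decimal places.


n = 9, xbar = 10.6667.
SXX = sum((xi - xbar)^2) = 248.0000.
h = 1/9 + (17 - 10.6667)^2 / 248.0000 = 0.2728.

0.2728


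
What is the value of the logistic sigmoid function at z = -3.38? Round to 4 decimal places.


First, exp(3.3800) = 29.3708.
Then sigma(z) = 1/(1 + 29.3708) = 0.0329.

0.0329


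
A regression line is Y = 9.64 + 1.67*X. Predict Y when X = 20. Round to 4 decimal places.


Plug X = 20 into Y = 9.64 + 1.67*X:
Y = 9.64 + 33.4000 = 43.0400.

43.0400


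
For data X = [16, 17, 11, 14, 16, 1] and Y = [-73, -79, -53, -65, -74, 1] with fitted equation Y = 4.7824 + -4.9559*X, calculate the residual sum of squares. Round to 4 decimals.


Predicted values from Y = 4.7824 + -4.9559*X.
Residuals: [1.5120, 0.4679, -3.2675, -0.3998, 0.5120, 1.1735].
SSres = 14.9807.

14.9807


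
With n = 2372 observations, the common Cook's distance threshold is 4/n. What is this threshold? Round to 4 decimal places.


Cook's distance cutoff = 4/n = 4/2372.
= 0.0017.

0.0017


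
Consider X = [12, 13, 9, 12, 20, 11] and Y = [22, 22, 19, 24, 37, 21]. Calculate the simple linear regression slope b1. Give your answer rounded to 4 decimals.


First compute the means: xbar = 12.8333, ybar = 24.1667.
Then S_xx = sum((xi - xbar)^2) = 70.8333.
S_xy = sum((xi - xbar)(yi - ybar)) = 119.1667.
b1 = S_xy / S_xx = 119.1667 / 70.8333 = 1.6824.

1.6824


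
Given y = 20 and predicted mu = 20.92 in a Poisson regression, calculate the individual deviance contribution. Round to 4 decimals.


First: ln(20/20.92) = -0.044973.
Then: 20 * -0.044973 = -0.899460.
y - mu = 20 - 20.92 = -0.92.
D = 2(-0.899460 - -0.92) = 0.041080, which rounds to 0.0411.

0.0411


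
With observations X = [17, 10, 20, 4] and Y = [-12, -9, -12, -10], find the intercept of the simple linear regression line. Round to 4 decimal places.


The slope is b1 = -0.1664.
Sample means are xbar = 12.7500 and ybar = -10.7500.
Intercept: b0 = -10.7500 - (-0.1664)(12.7500) = -8.6284.

-8.6284


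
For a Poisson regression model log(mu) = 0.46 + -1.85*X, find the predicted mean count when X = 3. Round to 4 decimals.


eta = 0.46 + -1.85 * 3 = -5.0900.
mu = exp(-5.0900) = 0.0062.

0.0062


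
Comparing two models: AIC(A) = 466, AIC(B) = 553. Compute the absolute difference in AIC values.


|AIC_A - AIC_B| = |466 - 553| = 87.
Model A is preferred (lower AIC).

87


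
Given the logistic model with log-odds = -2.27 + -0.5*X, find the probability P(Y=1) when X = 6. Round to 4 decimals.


Compute z = -2.27 + (-0.5)(6) = -5.2700.
exp(-z) = 194.4160.
P = 1/(1 + 194.4160) = 0.0051.

0.0051


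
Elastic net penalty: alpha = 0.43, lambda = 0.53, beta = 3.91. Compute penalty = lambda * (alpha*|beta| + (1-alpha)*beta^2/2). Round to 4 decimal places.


L1 component = 0.43 * |3.91| = 1.6813.
L2 component = 0.57 * 3.91^2 / 2 = 4.3571.
Penalty = 0.53 * (1.6813 + 4.3571) = 0.53 * 6.0384 = 3.2004.

3.2004


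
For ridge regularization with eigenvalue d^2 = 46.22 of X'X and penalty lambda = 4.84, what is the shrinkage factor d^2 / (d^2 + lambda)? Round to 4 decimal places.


Denominator = d^2 + lambda = 46.22 + 4.84 = 51.0600.
Shrinkage = 46.22 / 51.0600 = 0.9052.

0.9052


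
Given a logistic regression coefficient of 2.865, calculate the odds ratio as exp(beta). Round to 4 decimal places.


Odds ratio = exp(beta) = exp(2.865).
= 17.5491.

17.5491


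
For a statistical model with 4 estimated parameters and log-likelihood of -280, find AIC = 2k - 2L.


AIC = 2k - 2*loglik = 2(4) - 2(-280).
= 8 + 560 = 568.

568


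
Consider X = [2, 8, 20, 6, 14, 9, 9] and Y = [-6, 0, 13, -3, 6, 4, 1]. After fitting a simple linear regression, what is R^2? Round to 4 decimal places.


The fitted line is Y = -8.1433 + 1.0589*X.
SSres = 9.0163, SStot = 234.8571.
R^2 = 1 - SSres/SStot = 0.9616.

0.9616


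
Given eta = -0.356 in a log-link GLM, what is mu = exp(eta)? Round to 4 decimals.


Apply the inverse link:
mu = e^-0.356 = 0.7005.

0.7005


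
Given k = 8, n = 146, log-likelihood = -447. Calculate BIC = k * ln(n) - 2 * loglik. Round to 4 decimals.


ln(146) = 4.983607.
k * ln(n) = 8 * 4.983607 = 39.868856.
-2L = 894.
BIC = 39.868856 + 894 = 933.868856, which rounds to 933.8689.

933.8689


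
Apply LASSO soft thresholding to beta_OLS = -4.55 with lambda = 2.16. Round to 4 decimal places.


Check: |-4.55| = 4.55 vs lambda = 2.16.
Since |beta| > lambda, coefficient = sign(beta)*(|beta| - lambda) = -2.3900.
Soft-thresholded coefficient = -2.3900.

-2.3900


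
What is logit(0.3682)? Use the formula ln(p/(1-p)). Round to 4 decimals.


1 - p = 0.6318.
p/(1-p) = 0.5828.
logit = ln(0.5828) = -0.5399.

-0.5399


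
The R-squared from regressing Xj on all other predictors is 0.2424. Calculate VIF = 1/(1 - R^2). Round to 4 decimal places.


VIF = 1 / (1 - 0.2424).
= 1 / 0.7576 = 1.3200.

1.3200


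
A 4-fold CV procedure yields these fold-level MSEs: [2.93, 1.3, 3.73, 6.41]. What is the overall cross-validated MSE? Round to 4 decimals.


Add all fold MSEs: 14.3700.
Divide by k = 4: 14.3700/4 = 3.5925.

3.5925


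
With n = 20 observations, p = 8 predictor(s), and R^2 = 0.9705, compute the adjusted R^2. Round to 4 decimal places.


Adjusted R^2 = 1 - (1 - R^2) * (n-1)/(n-p-1).
(1 - R^2) = 0.0295.
(n-1)/(n-p-1) = 19/11.
(1 - R^2) * (n-1) = 0.0295 * 19 = 0.5605.
Divide by (n-p-1): 0.5605 / 11 = 0.0510.
Adj R^2 = 1 - 0.0510 = 0.9490.

0.9490


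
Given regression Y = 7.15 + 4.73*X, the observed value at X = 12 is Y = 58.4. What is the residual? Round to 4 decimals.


Predicted = 7.15 + 4.73 * 12 = 63.9100.
Residual = 58.4 - 63.9100 = -5.5100.

-5.5100


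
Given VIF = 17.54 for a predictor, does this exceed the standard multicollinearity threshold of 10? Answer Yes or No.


The threshold is 10.
VIF = 17.54 is >= 10.
Multicollinearity indication: Yes.

Yes


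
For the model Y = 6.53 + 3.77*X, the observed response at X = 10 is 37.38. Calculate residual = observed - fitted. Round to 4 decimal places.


Compute yhat = 6.53 + (3.77)(10) = 44.2300.
Residual = actual - predicted = 37.38 - 44.2300 = -6.8500.

-6.8500


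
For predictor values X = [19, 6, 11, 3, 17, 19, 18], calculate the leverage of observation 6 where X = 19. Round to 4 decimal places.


n = 7, xbar = 13.2857.
SXX = sum((xi - xbar)^2) = 265.4286.
h = 1/7 + (19 - 13.2857)^2 / 265.4286 = 0.2659.

0.2659


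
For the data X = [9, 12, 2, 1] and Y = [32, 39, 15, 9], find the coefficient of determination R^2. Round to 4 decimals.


After computing the OLS fit (b0=8.0523, b1=2.6163):
SSres = 6.0872, SStot = 594.7500.
R^2 = 1 - 6.0872/594.7500 = 0.9898.

0.9898


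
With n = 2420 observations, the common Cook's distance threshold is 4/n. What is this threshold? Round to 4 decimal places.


The threshold is 4/n.
4/2420 = 0.0017.

0.0017


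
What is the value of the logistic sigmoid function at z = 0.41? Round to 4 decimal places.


Compute exp(-0.4100) = 0.6637.
Sigmoid = 1 / (1 + 0.6637) = 1 / 1.6637 = 0.6011.

0.6011


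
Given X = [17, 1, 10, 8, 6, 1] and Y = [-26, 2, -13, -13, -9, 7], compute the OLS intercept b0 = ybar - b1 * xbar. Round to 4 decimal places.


First find the slope: b1 = -1.9052.
Means: xbar = 7.1667, ybar = -8.6667.
b0 = ybar - b1 * xbar = -8.6667 - -1.9052 * 7.1667 = 4.9872.

4.9872


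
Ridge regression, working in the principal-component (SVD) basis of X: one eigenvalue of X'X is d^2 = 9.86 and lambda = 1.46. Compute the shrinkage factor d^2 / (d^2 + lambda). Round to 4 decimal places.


Denominator = d^2 + lambda = 9.86 + 1.46 = 11.3200.
Shrinkage = 9.86 / 11.3200 = 0.8710.

0.8710


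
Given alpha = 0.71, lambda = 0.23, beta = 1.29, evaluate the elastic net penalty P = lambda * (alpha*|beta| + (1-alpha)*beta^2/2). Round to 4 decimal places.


Compute:
L1 = 0.71 * 1.29 = 0.9159.
L2 = 0.29 * 1.29^2 / 2 = 0.2413.
Penalty = 0.23 * (0.9159 + 0.2413) = 0.2662.

0.2662


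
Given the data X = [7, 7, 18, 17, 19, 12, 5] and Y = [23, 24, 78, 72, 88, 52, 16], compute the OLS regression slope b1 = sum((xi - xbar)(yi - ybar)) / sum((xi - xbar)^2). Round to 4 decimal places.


Calculate xbar = 12.1429, ybar = 50.4286.
S_xx = 208.8571, S_xy = 1046.5714.
Using b1 = S_xy / S_xx = 1046.5714 / 208.8571, we get b1 = 5.0109.

5.0109


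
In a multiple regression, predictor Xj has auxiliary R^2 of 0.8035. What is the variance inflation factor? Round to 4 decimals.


VIF = 1 / (1 - 0.8035).
= 1 / 0.1965 = 5.0891.

5.0891


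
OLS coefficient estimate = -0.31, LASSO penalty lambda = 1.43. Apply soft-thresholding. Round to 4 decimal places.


Check: |-0.31| = 0.31 vs lambda = 1.43.
Since |beta| <= lambda, the coefficient is set to 0.
Soft-thresholded coefficient = 0.0000.

0.0000


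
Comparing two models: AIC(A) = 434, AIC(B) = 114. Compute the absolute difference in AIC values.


|AIC_A - AIC_B| = |434 - 114| = 320.
Model B is preferred (lower AIC).

320


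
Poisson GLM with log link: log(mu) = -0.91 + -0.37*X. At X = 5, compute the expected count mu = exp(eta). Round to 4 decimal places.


Compute eta = -0.91 + -0.37 * 5 = -2.7600.
Apply inverse link: mu = e^-2.7600 = 0.0633.

0.0633


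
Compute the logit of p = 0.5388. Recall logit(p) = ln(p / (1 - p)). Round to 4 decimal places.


1 - p = 0.4612.
p/(1-p) = 1.1683.
logit = ln(1.1683) = 0.1555.

0.1555


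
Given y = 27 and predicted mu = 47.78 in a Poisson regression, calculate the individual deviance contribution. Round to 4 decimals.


Compute y*ln(y/mu) = 27*ln(27/47.78) = 27*-0.570770 = -15.410790.
y - mu = -20.78.
D = 2*(-15.410790 - (-20.78)) = 10.738420, which rounds to 10.7384.

10.7384


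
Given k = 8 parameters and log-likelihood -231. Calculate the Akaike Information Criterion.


AIC = 2*8 - 2*(-231).
= 16 + 462 = 478.

478


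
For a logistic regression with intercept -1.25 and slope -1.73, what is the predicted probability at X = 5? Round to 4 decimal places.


Linear predictor: z = -1.25 + -1.73 * 5 = -9.9000.
P = 1/(1 + exp(9.9000)) = 1/(1 + 19930.3704) = 0.0001.

0.0001


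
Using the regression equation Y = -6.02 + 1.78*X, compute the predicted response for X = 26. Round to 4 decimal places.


Predicted value:
Y = -6.02 + (1.78)(26) = -6.02 + 46.2800 = 40.2600.

40.2600


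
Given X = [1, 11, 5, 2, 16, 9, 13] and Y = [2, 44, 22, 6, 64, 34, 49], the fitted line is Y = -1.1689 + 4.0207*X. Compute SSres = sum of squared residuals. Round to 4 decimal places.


Predicted values from Y = -1.1689 + 4.0207*X.
Residuals: [-0.8518, 0.9412, 3.0654, -0.8725, 0.8377, -1.0174, -2.1002].
SSres = 17.9170.

17.9170


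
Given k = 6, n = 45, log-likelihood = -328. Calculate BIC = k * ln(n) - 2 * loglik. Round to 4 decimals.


Compute k*ln(n) = 6*ln(45) = 6*3.806662 = 22.839972.
Then -2*loglik = 656.
BIC = 22.839972 + 656 = 678.839972, which rounds to 678.8400.

678.8400


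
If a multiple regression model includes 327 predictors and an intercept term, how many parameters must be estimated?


Including the intercept, the model has 327 predictor coefficients + 1 intercept.
Total = 328.

328


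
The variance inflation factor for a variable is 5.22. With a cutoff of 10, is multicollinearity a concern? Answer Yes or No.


Compare VIF = 5.22 to the threshold of 10.
5.22 < 10, so the answer is No.

No


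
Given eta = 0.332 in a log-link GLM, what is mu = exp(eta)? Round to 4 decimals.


mu = exp(eta) = exp(0.332).
= 1.3938.

1.3938


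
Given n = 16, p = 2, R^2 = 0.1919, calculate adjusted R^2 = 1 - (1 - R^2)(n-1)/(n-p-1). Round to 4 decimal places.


Plug in: Adj R^2 = 1 - (1 - 0.1919) * 15/13.
= 1 - 0.8081 * 15/13
= 1 - 12.1215 / 13
= 1 - 0.9324 = 0.0676.

0.0676


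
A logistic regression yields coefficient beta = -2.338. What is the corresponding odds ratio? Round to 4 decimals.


Odds ratio = exp(beta) = exp(-2.338).
= 0.0965.

0.0965


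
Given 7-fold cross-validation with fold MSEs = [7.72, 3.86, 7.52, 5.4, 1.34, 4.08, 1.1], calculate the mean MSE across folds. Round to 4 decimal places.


Add all fold MSEs: 31.0200.
Divide by k = 7: 31.0200/7 = 4.4314.

4.4314


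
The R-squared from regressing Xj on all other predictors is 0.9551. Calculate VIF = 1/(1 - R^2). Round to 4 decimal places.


Using VIF = 1/(1 - R^2_j):
1 - 0.9551 = 0.0449.
VIF = 22.2717.

22.2717


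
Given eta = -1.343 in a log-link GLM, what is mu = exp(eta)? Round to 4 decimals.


mu = exp(eta) = exp(-1.343).
= 0.2611.

0.2611


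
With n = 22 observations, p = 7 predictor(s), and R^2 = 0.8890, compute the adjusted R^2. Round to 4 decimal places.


Adjusted R^2 = 1 - (1 - R^2) * (n-1)/(n-p-1).
(1 - R^2) = 0.1110.
(n-1)/(n-p-1) = 21/14.
(1 - R^2) * (n-1) = 0.1110 * 21 = 2.3310.
Divide by (n-p-1): 2.3310 / 14 = 0.1665.
Adj R^2 = 1 - 0.1665 = 0.8335.

0.8335


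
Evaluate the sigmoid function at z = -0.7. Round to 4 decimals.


exp(0.7000) = 2.0138.
1 + exp(-z) = 3.0138.
sigmoid = 1/3.0138 = 0.3318.

0.3318


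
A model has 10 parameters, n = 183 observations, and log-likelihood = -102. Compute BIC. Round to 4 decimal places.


ln(183) = 5.209486.
k * ln(n) = 10 * 5.209486 = 52.094860.
-2L = 204.
BIC = 52.094860 + 204 = 256.094860, which rounds to 256.0949.

256.0949


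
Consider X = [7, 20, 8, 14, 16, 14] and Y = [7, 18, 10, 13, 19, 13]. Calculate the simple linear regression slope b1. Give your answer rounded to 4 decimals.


The sample means are xbar = 13.1667 and ybar = 13.3333.
Compute S_xx = 120.8333 and S_xy = 103.6667.
Slope b1 = S_xy / S_xx = 103.6667 / 120.8333 = 0.8579.

0.8579


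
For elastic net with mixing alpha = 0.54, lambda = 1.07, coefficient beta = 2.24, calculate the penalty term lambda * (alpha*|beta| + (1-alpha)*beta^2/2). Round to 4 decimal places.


Compute:
L1 = 0.54 * 2.24 = 1.2096.
L2 = 0.46 * 2.24^2 / 2 = 1.1540.
Penalty = 1.07 * (1.2096 + 1.1540) = 2.5291.

2.5291


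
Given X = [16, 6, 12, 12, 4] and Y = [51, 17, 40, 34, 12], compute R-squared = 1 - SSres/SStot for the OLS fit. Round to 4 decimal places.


After computing the OLS fit (b0=-1.9083, b1=3.2708):
SSres = 19.7583, SStot = 1046.8000.
R^2 = 1 - 19.7583/1046.8000 = 0.9811.

0.9811


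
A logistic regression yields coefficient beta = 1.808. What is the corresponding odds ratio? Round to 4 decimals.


Odds ratio = exp(beta) = exp(1.808).
= 6.0982.

6.0982


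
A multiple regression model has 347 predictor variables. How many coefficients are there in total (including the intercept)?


Including the intercept, the model has 347 predictor coefficients + 1 intercept.
Total = 348.

348


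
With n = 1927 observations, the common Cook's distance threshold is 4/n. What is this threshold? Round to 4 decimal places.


Using the rule of thumb:
Threshold = 4 / 1927 = 0.0021.

0.0021


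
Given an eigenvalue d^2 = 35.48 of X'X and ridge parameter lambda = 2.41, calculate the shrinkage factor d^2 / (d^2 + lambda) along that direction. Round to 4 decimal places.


Denominator = d^2 + lambda = 35.48 + 2.41 = 37.8900.
Shrinkage = 35.48 / 37.8900 = 0.9364.

0.9364


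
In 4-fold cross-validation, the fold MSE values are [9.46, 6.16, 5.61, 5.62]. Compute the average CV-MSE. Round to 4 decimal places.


Add all fold MSEs: 26.8500.
Divide by k = 4: 26.8500/4 = 6.7125.

6.7125


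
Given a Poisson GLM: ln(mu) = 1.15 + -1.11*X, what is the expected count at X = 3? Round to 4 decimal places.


Linear predictor: eta = 1.15 + (-1.11)(3) = -2.1800.
Expected count: mu = exp(-2.1800) = 0.1130.

0.1130


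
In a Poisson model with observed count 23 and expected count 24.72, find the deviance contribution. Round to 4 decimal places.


First: ln(23/24.72) = -0.072118.
Then: 23 * -0.072118 = -1.658714.
y - mu = 23 - 24.72 = -1.72.
D = 2(-1.658714 - -1.72) = 0.122572, which rounds to 0.1226.

0.1226


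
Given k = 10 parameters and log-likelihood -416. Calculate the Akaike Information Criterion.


AIC = 2*10 - 2*(-416).
= 20 + 832 = 852.

852


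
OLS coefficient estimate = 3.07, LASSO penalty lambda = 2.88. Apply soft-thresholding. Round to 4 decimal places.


Absolute value: |3.07| = 3.07.
Compare to lambda = 2.88.
Since |beta| > lambda, coefficient = sign(beta)*(|beta| - lambda) = 0.1900.

0.1900


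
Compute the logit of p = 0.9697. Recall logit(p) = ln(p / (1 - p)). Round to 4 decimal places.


Compute the odds: 0.9697/0.0303 = 32.0033.
Take the natural log: ln(32.0033) = 3.4658.

3.4658


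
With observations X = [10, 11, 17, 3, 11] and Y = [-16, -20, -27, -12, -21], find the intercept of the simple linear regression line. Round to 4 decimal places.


First find the slope: b1 = -1.0847.
Means: xbar = 10.4000, ybar = -19.2000.
b0 = ybar - b1 * xbar = -19.2000 - -1.0847 * 10.4000 = -7.9194.

-7.9194
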